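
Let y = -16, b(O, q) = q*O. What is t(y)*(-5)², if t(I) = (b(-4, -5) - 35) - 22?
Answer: -925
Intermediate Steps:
b(O, q) = O*q
t(I) = -37 (t(I) = (-4*(-5) - 35) - 22 = (20 - 35) - 22 = -15 - 22 = -37)
t(y)*(-5)² = -37*(-5)² = -37*25 = -925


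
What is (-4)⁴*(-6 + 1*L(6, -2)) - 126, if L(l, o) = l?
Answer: -126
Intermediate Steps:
(-4)⁴*(-6 + 1*L(6, -2)) - 126 = (-4)⁴*(-6 + 1*6) - 126 = 256*(-6 + 6) - 126 = 256*0 - 126 = 0 - 126 = -126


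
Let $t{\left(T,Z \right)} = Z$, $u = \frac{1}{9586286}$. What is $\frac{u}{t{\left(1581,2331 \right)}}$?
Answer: $\frac{1}{22345632666} \approx 4.4751 \cdot 10^{-11}$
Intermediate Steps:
$u = \frac{1}{9586286} \approx 1.0432 \cdot 10^{-7}$
$\frac{u}{t{\left(1581,2331 \right)}} = \frac{1}{9586286 \cdot 2331} = \frac{1}{9586286} \cdot \frac{1}{2331} = \frac{1}{22345632666}$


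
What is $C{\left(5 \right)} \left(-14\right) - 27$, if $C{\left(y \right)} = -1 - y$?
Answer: $57$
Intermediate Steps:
$C{\left(5 \right)} \left(-14\right) - 27 = \left(-1 - 5\right) \left(-14\right) - 27 = \left(-6\right) \left(-14\right) - 27 = 84 - 27 = 57$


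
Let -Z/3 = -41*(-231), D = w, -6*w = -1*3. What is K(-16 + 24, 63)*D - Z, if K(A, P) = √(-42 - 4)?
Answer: 28413 + I*√46/2 ≈ 28413.0 + 3.3912*I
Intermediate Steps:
K(A, P) = I*√46 (K(A, P) = √(-46) = I*√46)
w = ½ (w = -(-1)*3/6 = -⅙*(-3) = ½ ≈ 0.50000)
D = ½ ≈ 0.50000
Z = -28413 (Z = -(-123)*(-231) = -3*9471 = -28413)
K(-16 + 24, 63)*D - Z = (I*√46)*(½) - 1*(-28413) = I*√46/2 + 28413 = 28413 + I*√46/2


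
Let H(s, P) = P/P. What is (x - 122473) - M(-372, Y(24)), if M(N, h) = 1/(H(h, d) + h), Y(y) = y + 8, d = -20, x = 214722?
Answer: 3044216/33 ≈ 92249.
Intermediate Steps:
H(s, P) = 1
Y(y) = 8 + y
M(N, h) = 1/(1 + h)
(x - 122473) - M(-372, Y(24)) = (214722 - 122473) - 1/(1 + (8 + 24)) = 92249 - 1/(1 + 32) = 92249 - 1/33 = 3044216/33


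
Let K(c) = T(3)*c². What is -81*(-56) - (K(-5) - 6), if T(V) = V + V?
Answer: 4392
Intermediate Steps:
T(V) = 2*V
K(c) = 6*c² (K(c) = (2*3)*c² = 6*c²)
-81*(-56) - (K(-5) - 6) = -81*(-56) - (6*(-5)² - 6) = 4536 - (6*25 - 6) = 4536 - (150 - 6) = 4536 - 1*144 = 4536 - 144 = 4392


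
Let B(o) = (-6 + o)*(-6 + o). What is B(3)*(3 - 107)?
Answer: -936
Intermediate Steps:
B(o) = (-6 + o)**2
B(3)*(3 - 107) = (-6 + 3)**2*(3 - 107) = (-3)**2*(-104) = 9*(-104) = -936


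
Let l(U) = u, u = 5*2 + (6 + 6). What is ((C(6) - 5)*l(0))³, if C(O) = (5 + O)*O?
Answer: 2416893688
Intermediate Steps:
C(O) = O*(5 + O)
u = 22 (u = 10 + 12 = 22)
l(U) = 22
((C(6) - 5)*l(0))³ = ((6*(5 + 6) - 5)*22)³ = ((6*11 - 5)*22)³ = ((66 - 5)*22)³ = (61*22)³ = 1342³ = 2416893688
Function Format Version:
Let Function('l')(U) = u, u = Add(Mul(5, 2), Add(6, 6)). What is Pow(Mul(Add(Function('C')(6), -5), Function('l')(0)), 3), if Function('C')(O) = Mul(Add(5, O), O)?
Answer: 2416893688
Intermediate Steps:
Function('C')(O) = Mul(O, Add(5, O))
u = 22 (u = Add(10, 12) = 22)
Function('l')(U) = 22
Pow(Mul(Add(Function('C')(6), -5), Function('l')(0)), 3) = Pow(Mul(Add(Mul(6, Add(5, 6)), -5), 22), 3) = Pow(Mul(Add(Mul(6, 11), -5), 22), 3) = Pow(Mul(Add(66, -5), 22), 3) = Pow(Mul(61, 22), 3) = Pow(1342, 3) = 2416893688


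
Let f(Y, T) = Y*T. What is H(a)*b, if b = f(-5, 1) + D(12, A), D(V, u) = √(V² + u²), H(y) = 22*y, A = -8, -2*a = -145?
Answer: -7975 + 6380*√13 ≈ 15028.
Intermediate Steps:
a = 145/2 (a = -½*(-145) = 145/2 ≈ 72.500)
f(Y, T) = T*Y
b = -5 + 4*√13 (b = 1*(-5) + √(12² + (-8)²) = -5 + √(144 + 64) = -5 + √208 = -5 + 4*√13 ≈ 9.4222)
H(a)*b = (22*(145/2))*(-5 + 4*√13) = 1595*(-5 + 4*√13) = -7975 + 6380*√13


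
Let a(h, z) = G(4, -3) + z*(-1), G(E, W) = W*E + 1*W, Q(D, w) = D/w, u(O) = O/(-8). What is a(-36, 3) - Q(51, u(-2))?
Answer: -222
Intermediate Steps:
u(O) = -O/8 (u(O) = O*(-⅛) = -O/8)
G(E, W) = W + E*W (G(E, W) = E*W + W = W + E*W)
a(h, z) = -15 - z (a(h, z) = -3*(1 + 4) + z*(-1) = -3*5 - z = -15 - z)
a(-36, 3) - Q(51, u(-2)) = (-15 - 1*3) - 51/((-⅛*(-2))) = (-15 - 3) - 51/¼ = -18 - 51*4 = -18 - 1*204 = -18 - 204 = -222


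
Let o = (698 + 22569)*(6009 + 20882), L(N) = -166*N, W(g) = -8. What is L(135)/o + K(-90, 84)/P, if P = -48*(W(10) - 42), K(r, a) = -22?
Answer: -6909293867/750807476400 ≈ -0.0092025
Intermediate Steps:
o = 625672897 (o = 23267*26891 = 625672897)
P = 2400 (P = -48*(-8 - 42) = -48*(-50) = 2400)
L(135)/o + K(-90, 84)/P = -166*135/625672897 - 22/2400 = -22410*1/625672897 - 22*1/2400 = -22410/625672897 - 11/1200 = -6909293867/750807476400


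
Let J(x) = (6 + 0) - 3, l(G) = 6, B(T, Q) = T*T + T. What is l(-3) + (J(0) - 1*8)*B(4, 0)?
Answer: -94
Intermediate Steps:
B(T, Q) = T + T**2 (B(T, Q) = T**2 + T = T + T**2)
J(x) = 3 (J(x) = 6 - 3 = 3)
l(-3) + (J(0) - 1*8)*B(4, 0) = 6 + (3 - 1*8)*(4*(1 + 4)) = 6 + (3 - 8)*(4*5) = 6 - 5*20 = 6 - 100 = -94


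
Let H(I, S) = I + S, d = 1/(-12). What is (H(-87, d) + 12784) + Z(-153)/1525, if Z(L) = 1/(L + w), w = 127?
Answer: 3020596469/237900 ≈ 12697.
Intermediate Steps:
Z(L) = 1/(127 + L) (Z(L) = 1/(L + 127) = 1/(127 + L))
d = -1/12 ≈ -0.083333
(H(-87, d) + 12784) + Z(-153)/1525 = ((-87 - 1/12) + 12784) + 1/((127 - 153)*1525) = (-1045/12 + 12784) + (1/1525)/(-26) = 152363/12 - 1/26*1/1525 = 152363/12 - 1/39650 = 3020596469/237900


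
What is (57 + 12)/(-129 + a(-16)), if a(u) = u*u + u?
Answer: 23/37 ≈ 0.62162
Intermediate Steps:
a(u) = u + u² (a(u) = u² + u = u + u²)
(57 + 12)/(-129 + a(-16)) = (57 + 12)/(-129 - 16*(1 - 16)) = 69/(-129 - 16*(-15)) = 69/(-129 + 240) = 69/111 = 69*(1/111) = 23/37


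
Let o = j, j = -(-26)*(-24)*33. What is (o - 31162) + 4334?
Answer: -47420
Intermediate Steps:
j = -20592 (j = -26*24*33 = -624*33 = -20592)
o = -20592
(o - 31162) + 4334 = (-20592 - 31162) + 4334 = -51754 + 4334 = -47420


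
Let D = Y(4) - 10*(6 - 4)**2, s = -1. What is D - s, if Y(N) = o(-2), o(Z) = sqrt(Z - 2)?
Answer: -39 + 2*I ≈ -39.0 + 2.0*I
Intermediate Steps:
o(Z) = sqrt(-2 + Z)
Y(N) = 2*I (Y(N) = sqrt(-2 - 2) = sqrt(-4) = 2*I)
D = -40 + 2*I (D = 2*I - 10*(6 - 4)**2 = 2*I - 10*2**2 = 2*I - 10*4 = 2*I - 40 = -40 + 2*I ≈ -40.0 + 2.0*I)
D - s = (-40 + 2*I) - 1*(-1) = (-40 + 2*I) + 1 = -39 + 2*I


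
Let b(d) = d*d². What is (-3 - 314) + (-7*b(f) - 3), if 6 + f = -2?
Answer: 3264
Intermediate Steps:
f = -8 (f = -6 - 2 = -8)
b(d) = d³
(-3 - 314) + (-7*b(f) - 3) = (-3 - 314) + (-7*(-8)³ - 3) = -317 + (-7*(-512) - 3) = -317 + (3584 - 3) = -317 + 3581 = 3264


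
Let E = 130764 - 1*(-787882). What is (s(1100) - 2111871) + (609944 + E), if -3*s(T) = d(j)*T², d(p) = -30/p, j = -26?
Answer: -13632653/13 ≈ -1.0487e+6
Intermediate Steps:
E = 918646 (E = 130764 + 787882 = 918646)
s(T) = -5*T²/13 (s(T) = -(-30/(-26))*T²/3 = -(-30*(-1/26))*T²/3 = -5*T²/13)
(s(1100) - 2111871) + (609944 + E) = (-5/13*1100² - 2111871) + (609944 + 918646) = (-5/13*1210000 - 2111871) + 1528590 = (-6050000/13 - 2111871) + 1528590 = -33504323/13 + 1528590 = -13632653/13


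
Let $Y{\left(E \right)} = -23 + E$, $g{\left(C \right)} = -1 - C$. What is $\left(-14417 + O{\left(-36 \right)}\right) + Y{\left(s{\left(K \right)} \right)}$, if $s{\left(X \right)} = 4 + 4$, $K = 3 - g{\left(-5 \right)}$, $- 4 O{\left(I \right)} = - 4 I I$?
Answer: $-13136$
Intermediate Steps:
$O{\left(I \right)} = I^{2}$ ($O{\left(I \right)} = - \frac{- 4 I I}{4} = - \frac{\left(-4\right) I^{2}}{4} = I^{2}$)
$K = -1$ ($K = 3 - \left(-1 - -5\right) = 3 - \left(-1 + 5\right) = 3 - 4 = -1$)
$s{\left(X \right)} = 8$
$\left(-14417 + O{\left(-36 \right)}\right) + Y{\left(s{\left(K \right)} \right)} = \left(-14417 + \left(-36\right)^{2}\right) + \left(-23 + 8\right) = \left(-14417 + 1296\right) - 15 = -13121 - 15 = -13136$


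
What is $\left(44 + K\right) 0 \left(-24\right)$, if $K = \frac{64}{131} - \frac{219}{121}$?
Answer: $0$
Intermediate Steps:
$K = - \frac{20945}{15851}$ ($K = 64 \cdot \frac{1}{131} - \frac{219}{121} = \frac{64}{131} - \frac{219}{121} = - \frac{20945}{15851} \approx -1.3214$)
$\left(44 + K\right) 0 \left(-24\right) = \left(44 - \frac{20945}{15851}\right) 0 \left(-24\right) = \frac{676499}{15851} \cdot 0 = 0$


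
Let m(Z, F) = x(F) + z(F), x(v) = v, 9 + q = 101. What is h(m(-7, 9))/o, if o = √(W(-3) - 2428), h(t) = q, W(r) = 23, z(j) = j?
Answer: -92*I*√2405/2405 ≈ -1.876*I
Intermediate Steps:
q = 92 (q = -9 + 101 = 92)
m(Z, F) = 2*F (m(Z, F) = F + F = 2*F)
h(t) = 92
o = I*√2405 (o = √(23 - 2428) = √(-2405) = I*√2405 ≈ 49.041*I)
h(m(-7, 9))/o = 92/((I*√2405)) = 92*(-I*√2405/2405) = -92*I*√2405/2405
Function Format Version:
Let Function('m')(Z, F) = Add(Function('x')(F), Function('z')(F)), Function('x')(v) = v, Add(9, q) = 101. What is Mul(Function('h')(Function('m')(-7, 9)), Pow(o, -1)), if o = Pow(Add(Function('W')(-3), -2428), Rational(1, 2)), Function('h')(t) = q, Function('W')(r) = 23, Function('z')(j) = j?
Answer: Mul(Rational(-92, 2405), I, Pow(2405, Rational(1, 2))) ≈ Mul(-1.8760, I)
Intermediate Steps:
q = 92 (q = Add(-9, 101) = 92)
Function('m')(Z, F) = Mul(2, F) (Function('m')(Z, F) = Add(F, F) = Mul(2, F))
Function('h')(t) = 92
o = Mul(I, Pow(2405, Rational(1, 2))) (o = Pow(Add(23, -2428), Rational(1, 2)) = Pow(-2405, Rational(1, 2)) = Mul(I, Pow(2405, Rational(1, 2))) ≈ Mul(49.041, I))
Mul(Function('h')(Function('m')(-7, 9)), Pow(o, -1)) = Mul(92, Pow(Mul(I, Pow(2405, Rational(1, 2))), -1)) = Mul(92, Mul(Rational(-1, 2405), I, Pow(2405, Rational(1, 2)))) = Mul(Rational(-92, 2405), I, Pow(2405, Rational(1, 2)))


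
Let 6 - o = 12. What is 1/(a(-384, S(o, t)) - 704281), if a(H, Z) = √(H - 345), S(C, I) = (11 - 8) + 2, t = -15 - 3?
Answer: -704281/496011727690 - 27*I/496011727690 ≈ -1.4199e-6 - 5.4434e-11*I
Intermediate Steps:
o = -6 (o = 6 - 1*12 = 6 - 12 = -6)
t = -18
S(C, I) = 5 (S(C, I) = 3 + 2 = 5)
a(H, Z) = √(-345 + H)
1/(a(-384, S(o, t)) - 704281) = 1/(√(-345 - 384) - 704281) = 1/(√(-729) - 704281) = 1/(27*I - 704281) = 1/(-704281 + 27*I) = (-704281 - 27*I)/496011727690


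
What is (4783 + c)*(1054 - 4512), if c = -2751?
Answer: -7026656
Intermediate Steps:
(4783 + c)*(1054 - 4512) = (4783 - 2751)*(1054 - 4512) = 2032*(-3458) = -7026656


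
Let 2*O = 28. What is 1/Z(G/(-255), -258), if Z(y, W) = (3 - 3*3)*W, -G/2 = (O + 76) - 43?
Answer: 1/1548 ≈ 0.00064600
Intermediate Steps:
O = 14 (O = (1/2)*28 = 14)
G = -94 (G = -2*((14 + 76) - 43) = -2*(90 - 43) = -2*47 = -94)
Z(y, W) = -6*W (Z(y, W) = (3 - 9)*W = -6*W)
1/Z(G/(-255), -258) = 1/(-6*(-258)) = 1/1548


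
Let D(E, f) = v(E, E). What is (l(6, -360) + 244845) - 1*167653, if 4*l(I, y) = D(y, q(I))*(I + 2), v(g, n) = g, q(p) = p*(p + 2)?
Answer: 76472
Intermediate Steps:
q(p) = p*(2 + p)
D(E, f) = E
l(I, y) = y*(2 + I)/4 (l(I, y) = (y*(I + 2))/4 = (y*(2 + I))/4 = y*(2 + I)/4)
(l(6, -360) + 244845) - 1*167653 = ((¼)*(-360)*(2 + 6) + 244845) - 1*167653 = ((¼)*(-360)*8 + 244845) - 167653 = (-720 + 244845) - 167653 = 244125 - 167653 = 76472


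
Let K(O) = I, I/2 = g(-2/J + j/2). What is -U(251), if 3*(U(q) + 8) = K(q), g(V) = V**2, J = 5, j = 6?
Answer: 262/75 ≈ 3.4933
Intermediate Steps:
I = 338/25 (I = 2*(-2/5 + 6/2)**2 = 2*(-2*1/5 + 6*(1/2))**2 = 2*(-2/5 + 3)**2 = 2*(13/5)**2 = 2*(169/25) = 338/25 ≈ 13.520)
K(O) = 338/25
U(q) = -262/75 (U(q) = -8 + (1/3)*(338/25) = -8 + 338/75 = -262/75)
-U(251) = -1*(-262/75) = 262/75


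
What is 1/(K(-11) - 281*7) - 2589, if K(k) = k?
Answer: -5121043/1978 ≈ -2589.0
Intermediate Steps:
1/(K(-11) - 281*7) - 2589 = 1/(-11 - 281*7) - 2589 = 1/(-11 - 1967) - 2589 = 1/(-1978) - 2589 = -1/1978 - 2589 = -5121043/1978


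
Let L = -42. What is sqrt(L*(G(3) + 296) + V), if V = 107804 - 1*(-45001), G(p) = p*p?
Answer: 3*sqrt(15555) ≈ 374.16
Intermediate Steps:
G(p) = p**2
V = 152805 (V = 107804 + 45001 = 152805)
sqrt(L*(G(3) + 296) + V) = sqrt(-42*(3**2 + 296) + 152805) = sqrt(-42*(9 + 296) + 152805) = sqrt(-42*305 + 152805) = sqrt(-12810 + 152805) = sqrt(139995) = 3*sqrt(15555)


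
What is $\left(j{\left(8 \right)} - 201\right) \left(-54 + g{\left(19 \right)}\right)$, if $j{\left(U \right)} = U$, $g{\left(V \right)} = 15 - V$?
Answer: $11194$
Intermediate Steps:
$\left(j{\left(8 \right)} - 201\right) \left(-54 + g{\left(19 \right)}\right) = \left(8 - 201\right) \left(-54 + \left(15 - 19\right)\right) = - 193 \left(-54 + \left(15 - 19\right)\right) = - 193 \left(-54 - 4\right) = \left(-193\right) \left(-58\right) = 11194$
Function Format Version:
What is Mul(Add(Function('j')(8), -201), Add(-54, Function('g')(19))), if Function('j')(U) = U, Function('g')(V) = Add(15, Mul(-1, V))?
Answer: 11194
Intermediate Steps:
Mul(Add(Function('j')(8), -201), Add(-54, Function('g')(19))) = Mul(Add(8, -201), Add(-54, Add(15, Mul(-1, 19)))) = Mul(-193, Add(-54, Add(15, -19))) = Mul(-193, Add(-54, -4)) = Mul(-193, -58) = 11194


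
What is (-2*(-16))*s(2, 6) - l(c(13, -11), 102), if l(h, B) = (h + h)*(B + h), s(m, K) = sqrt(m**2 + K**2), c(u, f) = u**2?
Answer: -91598 + 64*sqrt(10) ≈ -91396.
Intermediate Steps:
s(m, K) = sqrt(K**2 + m**2)
l(h, B) = 2*h*(B + h) (l(h, B) = (2*h)*(B + h) = 2*h*(B + h))
(-2*(-16))*s(2, 6) - l(c(13, -11), 102) = (-2*(-16))*sqrt(6**2 + 2**2) - 2*13**2*(102 + 13**2) = 32*sqrt(36 + 4) - 2*169*(102 + 169) = 32*sqrt(40) - 2*169*271 = 32*(2*sqrt(10)) - 1*91598 = 64*sqrt(10) - 91598 = -91598 + 64*sqrt(10)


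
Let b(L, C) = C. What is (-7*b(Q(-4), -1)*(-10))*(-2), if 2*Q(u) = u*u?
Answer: 140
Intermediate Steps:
Q(u) = u**2/2 (Q(u) = (u*u)/2 = u**2/2)
(-7*b(Q(-4), -1)*(-10))*(-2) = (-7*(-1)*(-10))*(-2) = (7*(-10))*(-2) = -70*(-2) = 140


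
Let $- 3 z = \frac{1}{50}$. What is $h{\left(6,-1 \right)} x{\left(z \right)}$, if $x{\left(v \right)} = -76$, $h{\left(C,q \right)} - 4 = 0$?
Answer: $-304$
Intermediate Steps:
$z = - \frac{1}{150}$ ($z = - \frac{1}{3 \cdot 50} = \left(- \frac{1}{3}\right) \frac{1}{50} = - \frac{1}{150} \approx -0.0066667$)
$h{\left(C,q \right)} = 4$ ($h{\left(C,q \right)} = 4 + 0 = 4$)
$h{\left(6,-1 \right)} x{\left(z \right)} = 4 \left(-76\right) = -304$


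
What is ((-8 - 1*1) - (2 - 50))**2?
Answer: 1521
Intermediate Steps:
((-8 - 1*1) - (2 - 50))**2 = ((-8 - 1) - 1*(-48))**2 = (-9 + 48)**2 = 39**2 = 1521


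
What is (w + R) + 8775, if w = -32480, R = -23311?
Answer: -47016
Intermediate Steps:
(w + R) + 8775 = (-32480 - 23311) + 8775 = -55791 + 8775 = -47016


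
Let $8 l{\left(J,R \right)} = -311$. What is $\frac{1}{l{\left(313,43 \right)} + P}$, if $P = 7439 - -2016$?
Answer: $\frac{8}{75329} \approx 0.0001062$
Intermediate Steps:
$l{\left(J,R \right)} = - \frac{311}{8}$ ($l{\left(J,R \right)} = \frac{1}{8} \left(-311\right) = - \frac{311}{8}$)
$P = 9455$ ($P = 7439 + 2016 = 9455$)
$\frac{1}{l{\left(313,43 \right)} + P} = \frac{1}{- \frac{311}{8} + 9455} = \frac{1}{\frac{75329}{8}} = \frac{8}{75329}$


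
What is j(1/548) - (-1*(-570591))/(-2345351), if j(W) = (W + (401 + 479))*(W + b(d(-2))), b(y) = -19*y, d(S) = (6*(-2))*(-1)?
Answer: -141313411706654649/704318286704 ≈ -2.0064e+5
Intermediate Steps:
d(S) = 12 (d(S) = -12*(-1) = 12)
j(W) = (-228 + W)*(880 + W) (j(W) = (W + (401 + 479))*(W - 19*12) = (W + 880)*(W - 228) = (880 + W)*(-228 + W) = (-228 + W)*(880 + W))
j(1/548) - (-1*(-570591))/(-2345351) = (-200640 + (1/548)² + 652/548) - (-1*(-570591))/(-2345351) = (-200640 + (1/548)² + 652*(1/548)) - 570591*(-1)/2345351 = (-200640 + 1/300304 + 163/137) - 1*(-570591/2345351) = -60252637263/300304 + 570591/2345351 = -141313411706654649/704318286704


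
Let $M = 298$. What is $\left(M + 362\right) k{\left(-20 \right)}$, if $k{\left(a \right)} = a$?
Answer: $-13200$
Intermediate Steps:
$\left(M + 362\right) k{\left(-20 \right)} = \left(298 + 362\right) \left(-20\right) = 660 \left(-20\right) = -13200$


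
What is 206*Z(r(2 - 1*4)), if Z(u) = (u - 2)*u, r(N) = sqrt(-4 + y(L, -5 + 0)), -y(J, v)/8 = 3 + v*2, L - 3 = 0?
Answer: 10712 - 824*sqrt(13) ≈ 7741.0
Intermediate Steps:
L = 3 (L = 3 + 0 = 3)
y(J, v) = -24 - 16*v (y(J, v) = -8*(3 + v*2) = -8*(3 + 2*v) = -24 - 16*v)
r(N) = 2*sqrt(13) (r(N) = sqrt(-4 + (-24 - 16*(-5 + 0))) = sqrt(-4 + (-24 - 16*(-5))) = sqrt(-4 + (-24 + 80)) = sqrt(-4 + 56) = sqrt(52) = 2*sqrt(13))
Z(u) = u*(-2 + u) (Z(u) = (-2 + u)*u = u*(-2 + u))
206*Z(r(2 - 1*4)) = 206*((2*sqrt(13))*(-2 + 2*sqrt(13))) = 206*(2*sqrt(13)*(-2 + 2*sqrt(13))) = 412*sqrt(13)*(-2 + 2*sqrt(13))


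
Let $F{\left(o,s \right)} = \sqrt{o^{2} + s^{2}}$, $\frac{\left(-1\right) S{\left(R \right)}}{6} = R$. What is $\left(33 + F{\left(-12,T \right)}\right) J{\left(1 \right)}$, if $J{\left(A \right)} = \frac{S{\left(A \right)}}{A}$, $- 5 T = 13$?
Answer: $-198 - \frac{6 \sqrt{3769}}{5} \approx -271.67$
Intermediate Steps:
$T = - \frac{13}{5}$ ($T = \left(- \frac{1}{5}\right) 13 = - \frac{13}{5} \approx -2.6$)
$S{\left(R \right)} = - 6 R$
$J{\left(A \right)} = -6$ ($J{\left(A \right)} = \frac{\left(-6\right) A}{A} = -6$)
$\left(33 + F{\left(-12,T \right)}\right) J{\left(1 \right)} = \left(33 + \sqrt{\left(-12\right)^{2} + \left(- \frac{13}{5}\right)^{2}}\right) \left(-6\right) = \left(33 + \sqrt{144 + \frac{169}{25}}\right) \left(-6\right) = \left(33 + \sqrt{\frac{3769}{25}}\right) \left(-6\right) = \left(33 + \frac{\sqrt{3769}}{5}\right) \left(-6\right) = -198 - \frac{6 \sqrt{3769}}{5}$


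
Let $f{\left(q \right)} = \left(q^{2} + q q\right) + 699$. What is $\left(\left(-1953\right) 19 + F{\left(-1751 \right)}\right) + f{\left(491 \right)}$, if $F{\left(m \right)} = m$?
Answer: $444003$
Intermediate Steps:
$f{\left(q \right)} = 699 + 2 q^{2}$ ($f{\left(q \right)} = \left(q^{2} + q^{2}\right) + 699 = 2 q^{2} + 699 = 699 + 2 q^{2}$)
$\left(\left(-1953\right) 19 + F{\left(-1751 \right)}\right) + f{\left(491 \right)} = \left(\left(-1953\right) 19 - 1751\right) + \left(699 + 2 \cdot 491^{2}\right) = \left(-37107 - 1751\right) + \left(699 + 2 \cdot 241081\right) = -38858 + \left(699 + 482162\right) = -38858 + 482861 = 444003$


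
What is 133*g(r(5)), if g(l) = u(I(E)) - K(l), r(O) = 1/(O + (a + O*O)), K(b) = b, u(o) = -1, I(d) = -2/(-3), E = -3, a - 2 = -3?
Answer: -3990/29 ≈ -137.59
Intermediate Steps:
a = -1 (a = 2 - 3 = -1)
I(d) = ⅔ (I(d) = -2*(-⅓) = ⅔)
r(O) = 1/(-1 + O + O²) (r(O) = 1/(O + (-1 + O*O)) = 1/(O + (-1 + O²)) = 1/(-1 + O + O²))
g(l) = -1 - l
133*g(r(5)) = 133*(-1 - 1/(-1 + 5 + 5²)) = 133*(-1 - 1/(-1 + 5 + 25)) = 133*(-1 - 1/29) = 133*(-30/29) = -3990/29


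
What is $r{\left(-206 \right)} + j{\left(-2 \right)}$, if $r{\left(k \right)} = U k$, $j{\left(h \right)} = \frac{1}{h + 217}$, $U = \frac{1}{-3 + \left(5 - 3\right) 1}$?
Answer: $\frac{44291}{215} \approx 206.0$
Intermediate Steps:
$U = -1$ ($U = \frac{1}{-3 + 2 \cdot 1} = \frac{1}{-3 + 2} = \frac{1}{-1} = -1$)
$j{\left(h \right)} = \frac{1}{217 + h}$
$r{\left(k \right)} = - k$
$r{\left(-206 \right)} + j{\left(-2 \right)} = \left(-1\right) \left(-206\right) + \frac{1}{217 - 2} = 206 + \frac{1}{215} = \frac{44291}{215}$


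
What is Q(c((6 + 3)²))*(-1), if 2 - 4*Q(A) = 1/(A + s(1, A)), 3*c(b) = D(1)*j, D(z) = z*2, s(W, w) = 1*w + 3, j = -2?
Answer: ¼ ≈ 0.25000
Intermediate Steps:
s(W, w) = 3 + w (s(W, w) = w + 3 = 3 + w)
D(z) = 2*z
c(b) = -4/3 (c(b) = ((2*1)*(-2))/3 = (2*(-2))/3 = (⅓)*(-4) = -4/3)
Q(A) = ½ - 1/(4*(3 + 2*A)) (Q(A) = ½ - 1/(4*(A + (3 + A))) = ½ - 1/(4*(3 + 2*A)))
Q(c((6 + 3)²))*(-1) = ((5 + 4*(-4/3))/(4*(3 + 2*(-4/3))))*(-1) = ((5 - 16/3)/(4*(3 - 8/3)))*(-1) = ((¼)*(-⅓)/(⅓))*(-1) = ((¼)*3*(-⅓))*(-1) = -¼*(-1) = ¼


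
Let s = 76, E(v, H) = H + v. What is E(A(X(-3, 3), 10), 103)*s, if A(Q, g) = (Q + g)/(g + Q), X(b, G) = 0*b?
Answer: 7904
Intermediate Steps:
X(b, G) = 0
A(Q, g) = 1 (A(Q, g) = (Q + g)/(Q + g) = 1)
E(A(X(-3, 3), 10), 103)*s = (103 + 1)*76 = 104*76 = 7904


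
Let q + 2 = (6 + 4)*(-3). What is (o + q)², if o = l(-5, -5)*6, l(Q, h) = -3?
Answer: 2500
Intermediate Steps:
q = -32 (q = -2 + (6 + 4)*(-3) = -2 + 10*(-3) = -2 - 30 = -32)
o = -18 (o = -3*6 = -18)
(o + q)² = (-18 - 32)² = (-50)² = 2500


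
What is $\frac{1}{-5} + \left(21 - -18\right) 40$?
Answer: $\frac{7799}{5} \approx 1559.8$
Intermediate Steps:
$\frac{1}{-5} + \left(21 - -18\right) 40 = - \frac{1}{5} + \left(21 + 18\right) 40 = - \frac{1}{5} + 39 \cdot 40 = - \frac{1}{5} + 1560 = \frac{7799}{5}$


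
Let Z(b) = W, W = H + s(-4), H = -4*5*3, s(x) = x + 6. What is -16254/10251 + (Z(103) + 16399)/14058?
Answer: -2258783/5337354 ≈ -0.42320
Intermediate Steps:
s(x) = 6 + x
H = -60 (H = -20*3 = -60)
W = -58 (W = -60 + (6 - 4) = -60 + 2 = -58)
Z(b) = -58
-16254/10251 + (Z(103) + 16399)/14058 = -16254/10251 + (-58 + 16399)/14058 = -16254*1/10251 + 16341*(1/14058) = -1806/1139 + 5447/4686 = -2258783/5337354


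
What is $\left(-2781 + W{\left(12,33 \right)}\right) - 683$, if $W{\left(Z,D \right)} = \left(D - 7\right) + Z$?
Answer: $-3426$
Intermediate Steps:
$W{\left(Z,D \right)} = -7 + D + Z$ ($W{\left(Z,D \right)} = \left(-7 + D\right) + Z = -7 + D + Z$)
$\left(-2781 + W{\left(12,33 \right)}\right) - 683 = \left(-2781 + \left(-7 + 33 + 12\right)\right) - 683 = \left(-2781 + 38\right) - 683 = -2743 - 683 = -3426$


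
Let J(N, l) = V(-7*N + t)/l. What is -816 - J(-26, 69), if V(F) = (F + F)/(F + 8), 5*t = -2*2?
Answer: -8877566/10879 ≈ -816.03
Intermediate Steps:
t = -⅘ (t = (-2*2)/5 = (⅕)*(-4) = -⅘ ≈ -0.80000)
V(F) = 2*F/(8 + F) (V(F) = (2*F)/(8 + F) = 2*F/(8 + F))
J(N, l) = 2*(-⅘ - 7*N)/(l*(36/5 - 7*N)) (J(N, l) = (2*(-7*N - ⅘)/(8 + (-7*N - ⅘)))/l = (2*(-⅘ - 7*N)/(8 + (-⅘ - 7*N)))/l = (2*(-⅘ - 7*N)/(36/5 - 7*N))/l = 2*(-⅘ - 7*N)/(l*(36/5 - 7*N)))
-816 - J(-26, 69) = -816 - 2*(4 + 35*(-26))/(69*(-36 + 35*(-26))) = -816 - 2*(4 - 910)/(69*(-36 - 910)) = -816 - 2*(-906)/(69*(-946)) = -816 - 2*(-1)*(-906)/(69*946) = -816 - 1*302/10879 = -816 - 302/10879 = -8877566/10879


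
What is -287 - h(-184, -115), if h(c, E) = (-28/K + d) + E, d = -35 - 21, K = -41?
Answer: -4784/41 ≈ -116.68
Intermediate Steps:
d = -56
h(c, E) = -2268/41 + E (h(c, E) = (-28/(-41) - 56) + E = (-28*(-1/41) - 56) + E = (28/41 - 56) + E = -2268/41 + E)
-287 - h(-184, -115) = -287 - (-2268/41 - 115) = -287 - 1*(-6983/41) = -287 + 6983/41 = -4784/41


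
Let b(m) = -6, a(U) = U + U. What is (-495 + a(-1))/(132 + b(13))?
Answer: -71/18 ≈ -3.9444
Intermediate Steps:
a(U) = 2*U
(-495 + a(-1))/(132 + b(13)) = (-495 + 2*(-1))/(132 - 6) = (-495 - 2)/126 = -497*1/126 = -71/18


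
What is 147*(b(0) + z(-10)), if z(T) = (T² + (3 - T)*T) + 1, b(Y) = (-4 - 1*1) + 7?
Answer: -3969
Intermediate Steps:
b(Y) = 2 (b(Y) = (-4 - 1) + 7 = -5 + 7 = 2)
z(T) = 1 + T² + T*(3 - T) (z(T) = (T² + T*(3 - T)) + 1 = 1 + T² + T*(3 - T))
147*(b(0) + z(-10)) = 147*(2 + (1 + 3*(-10))) = 147*(2 + (1 - 30)) = 147*(2 - 29) = 147*(-27) = -3969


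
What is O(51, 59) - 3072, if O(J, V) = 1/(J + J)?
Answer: -313343/102 ≈ -3072.0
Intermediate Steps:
O(J, V) = 1/(2*J)
O(51, 59) - 3072 = (½)/51 - 3072 = (½)*(1/51) - 3072 = 1/102 - 3072 = -313343/102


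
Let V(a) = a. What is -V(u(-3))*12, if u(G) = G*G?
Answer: -108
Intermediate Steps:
u(G) = G²
-V(u(-3))*12 = -(-3)²*12 = -9*12 = -1*108 = -108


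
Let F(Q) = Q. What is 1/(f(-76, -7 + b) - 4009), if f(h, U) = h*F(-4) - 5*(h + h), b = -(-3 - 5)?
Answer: -1/2945 ≈ -0.00033956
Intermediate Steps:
b = 8 (b = -1*(-8) = 8)
f(h, U) = -14*h (f(h, U) = h*(-4) - 5*(h + h) = -4*h - 10*h = -14*h)
1/(f(-76, -7 + b) - 4009) = 1/(-14*(-76) - 4009) = 1/(1064 - 4009) = 1/(-2945) = -1/2945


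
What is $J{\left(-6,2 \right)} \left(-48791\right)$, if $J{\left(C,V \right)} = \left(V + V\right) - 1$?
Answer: $-146373$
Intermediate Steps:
$J{\left(C,V \right)} = -1 + 2 V$ ($J{\left(C,V \right)} = 2 V - 1 = -1 + 2 V$)
$J{\left(-6,2 \right)} \left(-48791\right) = \left(-1 + 2 \cdot 2\right) \left(-48791\right) = \left(-1 + 4\right) \left(-48791\right) = 3 \left(-48791\right) = -146373$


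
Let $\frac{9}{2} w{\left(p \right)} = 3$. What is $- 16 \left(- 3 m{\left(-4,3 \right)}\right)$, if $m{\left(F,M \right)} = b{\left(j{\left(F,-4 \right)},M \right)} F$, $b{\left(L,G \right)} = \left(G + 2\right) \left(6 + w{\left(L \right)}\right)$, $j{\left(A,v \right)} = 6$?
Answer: $-6400$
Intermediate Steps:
$w{\left(p \right)} = \frac{2}{3}$ ($w{\left(p \right)} = \frac{2}{9} \cdot 3 = \frac{2}{3}$)
$b{\left(L,G \right)} = \frac{40}{3} + \frac{20 G}{3}$ ($b{\left(L,G \right)} = \left(G + 2\right) \left(6 + \frac{2}{3}\right) = \left(2 + G\right) \frac{20}{3} = \frac{40}{3} + \frac{20 G}{3}$)
$m{\left(F,M \right)} = F \left(\frac{40}{3} + \frac{20 M}{3}\right)$ ($m{\left(F,M \right)} = \left(\frac{40}{3} + \frac{20 M}{3}\right) F = F \left(\frac{40}{3} + \frac{20 M}{3}\right)$)
$- 16 \left(- 3 m{\left(-4,3 \right)}\right) = - 16 \left(- 3 \cdot \frac{20}{3} \left(-4\right) \left(2 + 3\right)\right) = - 16 \left(- 3 \cdot \frac{20}{3} \left(-4\right) 5\right) = - 16 \left(\left(-3\right) \left(- \frac{400}{3}\right)\right) = \left(-16\right) 400 = -6400$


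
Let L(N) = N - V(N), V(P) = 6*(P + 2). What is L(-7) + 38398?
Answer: 38421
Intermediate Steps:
V(P) = 12 + 6*P (V(P) = 6*(2 + P) = 12 + 6*P)
L(N) = -12 - 5*N (L(N) = N - (12 + 6*N) = N + (-12 - 6*N) = -12 - 5*N)
L(-7) + 38398 = (-12 - 5*(-7)) + 38398 = (-12 + 35) + 38398 = 23 + 38398 = 38421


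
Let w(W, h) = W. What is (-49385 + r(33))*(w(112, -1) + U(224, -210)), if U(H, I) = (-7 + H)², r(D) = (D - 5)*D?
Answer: -2287407661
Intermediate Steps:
r(D) = D*(-5 + D) (r(D) = (-5 + D)*D = D*(-5 + D))
(-49385 + r(33))*(w(112, -1) + U(224, -210)) = (-49385 + 33*(-5 + 33))*(112 + (-7 + 224)²) = (-49385 + 33*28)*(112 + 217²) = (-49385 + 924)*(112 + 47089) = -48461*47201 = -2287407661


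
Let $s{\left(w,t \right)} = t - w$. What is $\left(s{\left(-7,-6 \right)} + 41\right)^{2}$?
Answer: $1764$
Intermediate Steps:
$\left(s{\left(-7,-6 \right)} + 41\right)^{2} = \left(\left(-6 - -7\right) + 41\right)^{2} = \left(\left(-6 + 7\right) + 41\right)^{2} = \left(1 + 41\right)^{2} = 42^{2} = 1764$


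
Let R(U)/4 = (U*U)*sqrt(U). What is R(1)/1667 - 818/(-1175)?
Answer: 1368306/1958725 ≈ 0.69857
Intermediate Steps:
R(U) = 4*U**(5/2) (R(U) = 4*((U*U)*sqrt(U)) = 4*(U**2*sqrt(U)) = 4*U**(5/2))
R(1)/1667 - 818/(-1175) = (4*1**(5/2))/1667 - 818/(-1175) = (4*1)*(1/1667) - 818*(-1/1175) = 4*(1/1667) + 818/1175 = 4/1667 + 818/1175 = 1368306/1958725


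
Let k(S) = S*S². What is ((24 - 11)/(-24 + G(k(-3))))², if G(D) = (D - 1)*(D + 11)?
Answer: 169/179776 ≈ 0.00094006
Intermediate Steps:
k(S) = S³
G(D) = (-1 + D)*(11 + D)
((24 - 11)/(-24 + G(k(-3))))² = ((24 - 11)/(-24 + (-11 + ((-3)³)² + 10*(-3)³)))² = (13/(-24 + (-11 + (-27)² + 10*(-27))))² = (13/(-24 + (-11 + 729 - 270)))² = (13/(-24 + 448))² = (13/424)² = 169/179776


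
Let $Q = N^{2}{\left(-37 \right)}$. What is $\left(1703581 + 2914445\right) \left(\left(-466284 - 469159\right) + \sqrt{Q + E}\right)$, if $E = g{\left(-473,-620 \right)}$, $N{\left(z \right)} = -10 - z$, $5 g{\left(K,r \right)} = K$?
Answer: $-4319900095518 + \frac{9236052 \sqrt{3965}}{5} \approx -4.3198 \cdot 10^{12}$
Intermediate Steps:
$g{\left(K,r \right)} = \frac{K}{5}$
$E = - \frac{473}{5}$ ($E = \frac{1}{5} \left(-473\right) = - \frac{473}{5} \approx -94.6$)
$Q = 729$ ($Q = \left(-10 - -37\right)^{2} = \left(-10 + 37\right)^{2} = 27^{2} = 729$)
$\left(1703581 + 2914445\right) \left(\left(-466284 - 469159\right) + \sqrt{Q + E}\right) = \left(1703581 + 2914445\right) \left(\left(-466284 - 469159\right) + \sqrt{729 - \frac{473}{5}}\right) = 4618026 \left(-935443 + \sqrt{\frac{3172}{5}}\right) = 4618026 \left(-935443 + \frac{2 \sqrt{3965}}{5}\right) = -4319900095518 + \frac{9236052 \sqrt{3965}}{5}$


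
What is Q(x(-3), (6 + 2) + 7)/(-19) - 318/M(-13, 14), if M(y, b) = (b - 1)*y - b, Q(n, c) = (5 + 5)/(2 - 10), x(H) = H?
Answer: 8361/4636 ≈ 1.8035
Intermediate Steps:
Q(n, c) = -5/4 (Q(n, c) = 10/(-8) = 10*(-⅛) = -5/4)
M(y, b) = -b + y*(-1 + b) (M(y, b) = (-1 + b)*y - b = y*(-1 + b) - b = -b + y*(-1 + b))
Q(x(-3), (6 + 2) + 7)/(-19) - 318/M(-13, 14) = -5/4/(-19) - 318/(-1*14 - 1*(-13) + 14*(-13)) = -5/4*(-1/19) - 318/(-14 + 13 - 182) = 5/76 - 318/(-183) = 5/76 - 318*(-1/183) = 5/76 + 106/61 = 8361/4636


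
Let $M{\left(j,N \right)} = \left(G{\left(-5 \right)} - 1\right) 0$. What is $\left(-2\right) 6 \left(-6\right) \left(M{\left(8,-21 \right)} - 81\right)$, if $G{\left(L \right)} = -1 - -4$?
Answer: $-5832$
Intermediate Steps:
$G{\left(L \right)} = 3$ ($G{\left(L \right)} = -1 + 4 = 3$)
$M{\left(j,N \right)} = 0$ ($M{\left(j,N \right)} = \left(3 - 1\right) 0 = 2 \cdot 0 = 0$)
$\left(-2\right) 6 \left(-6\right) \left(M{\left(8,-21 \right)} - 81\right) = \left(-2\right) 6 \left(-6\right) \left(0 - 81\right) = \left(-12\right) \left(-6\right) \left(-81\right) = 72 \left(-81\right) = -5832$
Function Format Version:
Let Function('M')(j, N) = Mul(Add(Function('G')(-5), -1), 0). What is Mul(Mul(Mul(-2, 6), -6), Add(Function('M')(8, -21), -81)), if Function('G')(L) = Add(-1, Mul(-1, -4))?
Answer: -5832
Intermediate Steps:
Function('G')(L) = 3 (Function('G')(L) = Add(-1, 4) = 3)
Function('M')(j, N) = 0 (Function('M')(j, N) = Mul(Add(3, -1), 0) = Mul(2, 0) = 0)
Mul(Mul(Mul(-2, 6), -6), Add(Function('M')(8, -21), -81)) = Mul(Mul(Mul(-2, 6), -6), Add(0, -81)) = Mul(Mul(-12, -6), -81) = Mul(72, -81) = -5832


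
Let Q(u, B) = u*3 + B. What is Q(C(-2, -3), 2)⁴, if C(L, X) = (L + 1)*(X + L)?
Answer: 83521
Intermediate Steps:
C(L, X) = (1 + L)*(L + X)
Q(u, B) = B + 3*u (Q(u, B) = 3*u + B = B + 3*u)
Q(C(-2, -3), 2)⁴ = (2 + 3*(-2 - 3 + (-2)² - 2*(-3)))⁴ = (2 + 3*(-2 - 3 + 4 + 6))⁴ = (2 + 3*5)⁴ = (2 + 15)⁴ = 17⁴ = 83521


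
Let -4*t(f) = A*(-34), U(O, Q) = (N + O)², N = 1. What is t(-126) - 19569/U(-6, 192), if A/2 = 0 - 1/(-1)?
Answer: -19144/25 ≈ -765.76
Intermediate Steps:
A = 2 (A = 2*(0 - 1/(-1)) = 2*(0 - 1*(-1)) = 2*(0 + 1) = 2*1 = 2)
U(O, Q) = (1 + O)²
t(f) = 17 (t(f) = -(-34)/2 = -¼*(-68) = 17)
t(-126) - 19569/U(-6, 192) = 17 - 19569/(1 - 6)² = 17 - 19569/((-5)²) = 17 - 19569/25 = -19144/25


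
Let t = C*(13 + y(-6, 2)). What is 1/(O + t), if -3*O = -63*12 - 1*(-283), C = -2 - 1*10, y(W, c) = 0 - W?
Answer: -3/211 ≈ -0.014218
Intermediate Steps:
y(W, c) = -W
C = -12 (C = -2 - 10 = -12)
t = -228 (t = -12*(13 - 1*(-6)) = -12*(13 + 6) = -12*19 = -228)
O = 473/3 (O = -(-63*12 - 1*(-283))/3 = -(-756 + 283)/3 = -⅓*(-473) = 473/3 ≈ 157.67)
1/(O + t) = 1/(473/3 - 228) = 1/(-211/3) = -3/211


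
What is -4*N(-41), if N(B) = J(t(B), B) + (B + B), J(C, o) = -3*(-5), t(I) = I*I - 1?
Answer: 268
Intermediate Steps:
t(I) = -1 + I² (t(I) = I² - 1 = -1 + I²)
J(C, o) = 15
N(B) = 15 + 2*B (N(B) = 15 + (B + B) = 15 + 2*B)
-4*N(-41) = -4*(15 + 2*(-41)) = -4*(15 - 82) = -4*(-67) = 268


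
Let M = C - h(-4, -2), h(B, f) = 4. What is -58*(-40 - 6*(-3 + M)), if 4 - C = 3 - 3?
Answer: 1276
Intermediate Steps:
C = 4 (C = 4 - (3 - 3) = 4 - 1*0 = 4 + 0 = 4)
M = 0 (M = 4 - 1*4 = 4 - 4 = 0)
-58*(-40 - 6*(-3 + M)) = -58*(-40 - 6*(-3 + 0)) = -58*(-40 - 6*(-3)) = -58*(-40 + 18) = -58*(-22) = 1276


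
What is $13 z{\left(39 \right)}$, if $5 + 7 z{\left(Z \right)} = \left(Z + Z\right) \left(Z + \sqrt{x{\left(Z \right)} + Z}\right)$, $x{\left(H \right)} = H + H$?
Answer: $\frac{39481}{7} + \frac{3042 \sqrt{13}}{7} \approx 7207.0$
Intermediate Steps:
$x{\left(H \right)} = 2 H$
$z{\left(Z \right)} = - \frac{5}{7} + \frac{2 Z \left(Z + \sqrt{3} \sqrt{Z}\right)}{7}$ ($z{\left(Z \right)} = - \frac{5}{7} + \frac{\left(Z + Z\right) \left(Z + \sqrt{2 Z + Z}\right)}{7} = - \frac{5}{7} + \frac{2 Z \left(Z + \sqrt{3 Z}\right)}{7} = - \frac{5}{7} + \frac{2 Z \left(Z + \sqrt{3} \sqrt{Z}\right)}{7}$)
$13 z{\left(39 \right)} = 13 \left(- \frac{5}{7} + \frac{2 \cdot 39^{2}}{7} + \frac{2 \sqrt{3} \cdot 39^{\frac{3}{2}}}{7}\right) = 13 \left(- \frac{5}{7} + \frac{2}{7} \cdot 1521 + \frac{2 \sqrt{3} \cdot 39 \sqrt{39}}{7}\right) = 13 \left(- \frac{5}{7} + \frac{3042}{7} + \frac{234 \sqrt{13}}{7}\right) = 13 \left(\frac{3037}{7} + \frac{234 \sqrt{13}}{7}\right) = \frac{39481}{7} + \frac{3042 \sqrt{13}}{7}$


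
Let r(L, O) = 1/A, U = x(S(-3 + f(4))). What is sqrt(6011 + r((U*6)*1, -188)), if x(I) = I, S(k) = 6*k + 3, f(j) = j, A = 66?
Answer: sqrt(26183982)/66 ≈ 77.531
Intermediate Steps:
S(k) = 3 + 6*k
U = 9 (U = 3 + 6*(-3 + 4) = 3 + 6*1 = 3 + 6 = 9)
r(L, O) = 1/66
sqrt(6011 + r((U*6)*1, -188)) = sqrt(6011 + 1/66) = sqrt(396727/66) = sqrt(26183982)/66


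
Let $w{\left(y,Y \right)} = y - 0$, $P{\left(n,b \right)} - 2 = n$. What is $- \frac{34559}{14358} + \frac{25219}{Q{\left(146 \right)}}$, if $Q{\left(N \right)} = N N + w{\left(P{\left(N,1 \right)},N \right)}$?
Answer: $- \frac{189839987}{154090056} \approx -1.232$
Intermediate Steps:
$P{\left(n,b \right)} = 2 + n$
$w{\left(y,Y \right)} = y$ ($w{\left(y,Y \right)} = y + 0 = y$)
$Q{\left(N \right)} = 2 + N + N^{2}$ ($Q{\left(N \right)} = N N + \left(2 + N\right) = N^{2} + \left(2 + N\right) = 2 + N + N^{2}$)
$- \frac{34559}{14358} + \frac{25219}{Q{\left(146 \right)}} = - \frac{34559}{14358} + \frac{25219}{2 + 146 + 146^{2}} = \left(-34559\right) \frac{1}{14358} + \frac{25219}{2 + 146 + 21316} = - \frac{34559}{14358} + \frac{25219}{21464} = - \frac{189839987}{154090056}$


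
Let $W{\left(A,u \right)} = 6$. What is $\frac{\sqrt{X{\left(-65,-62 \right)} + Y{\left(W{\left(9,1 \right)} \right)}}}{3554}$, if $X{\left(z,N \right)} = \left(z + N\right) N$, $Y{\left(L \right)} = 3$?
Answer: $\frac{\sqrt{7877}}{3554} \approx 0.024973$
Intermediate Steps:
$X{\left(z,N \right)} = N \left(N + z\right)$ ($X{\left(z,N \right)} = \left(N + z\right) N = N \left(N + z\right)$)
$\frac{\sqrt{X{\left(-65,-62 \right)} + Y{\left(W{\left(9,1 \right)} \right)}}}{3554} = \frac{\sqrt{- 62 \left(-62 - 65\right) + 3}}{3554} = \sqrt{\left(-62\right) \left(-127\right) + 3} \cdot \frac{1}{3554} = \sqrt{7874 + 3} \cdot \frac{1}{3554} = \sqrt{7877} \cdot \frac{1}{3554} = \frac{\sqrt{7877}}{3554}$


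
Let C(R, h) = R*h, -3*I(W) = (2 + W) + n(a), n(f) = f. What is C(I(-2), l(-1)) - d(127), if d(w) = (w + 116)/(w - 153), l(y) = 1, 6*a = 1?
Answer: 1087/117 ≈ 9.2906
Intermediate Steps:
a = 1/6 (a = (1/6)*1 = 1/6 ≈ 0.16667)
d(w) = (116 + w)/(-153 + w)
I(W) = -13/18 - W/3 (I(W) = -((2 + W) + 1/6)/3 = -(13/6 + W)/3 = -13/18 - W/3)
C(I(-2), l(-1)) - d(127) = (-13/18 - 1/3*(-2))*1 - (116 + 127)/(-153 + 127) = (-13/18 + 2/3)*1 - 243/(-26) = -1/18*1 - (-1)*243/26 = -1/18 - 1*(-243/26) = -1/18 + 243/26 = 1087/117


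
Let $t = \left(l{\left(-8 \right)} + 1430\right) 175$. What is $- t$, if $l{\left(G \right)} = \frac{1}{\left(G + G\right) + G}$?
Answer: $- \frac{6005825}{24} \approx -2.5024 \cdot 10^{5}$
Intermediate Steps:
$l{\left(G \right)} = \frac{1}{3 G}$ ($l{\left(G \right)} = \frac{1}{2 G + G} = \frac{1}{3 G}$)
$t = \frac{6005825}{24}$ ($t = \left(\frac{1}{3 \left(-8\right)} + 1430\right) 175 = \left(\frac{1}{3} \left(- \frac{1}{8}\right) + 1430\right) 175 = \left(- \frac{1}{24} + 1430\right) 175 = \frac{34319}{24} \cdot 175 = \frac{6005825}{24} \approx 2.5024 \cdot 10^{5}$)
$- t = \left(-1\right) \frac{6005825}{24} = - \frac{6005825}{24}$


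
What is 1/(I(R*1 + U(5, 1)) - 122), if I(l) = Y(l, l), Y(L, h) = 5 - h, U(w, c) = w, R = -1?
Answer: -1/121 ≈ -0.0082645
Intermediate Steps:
I(l) = 5 - l
1/(I(R*1 + U(5, 1)) - 122) = 1/((5 - (-1*1 + 5)) - 122) = 1/((5 - (-1 + 5)) - 122) = 1/((5 - 1*4) - 122) = 1/((5 - 4) - 122) = 1/(1 - 122) = 1/(-121) = -1/121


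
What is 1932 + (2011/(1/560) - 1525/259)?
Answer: 292174303/259 ≈ 1.1281e+6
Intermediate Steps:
1932 + (2011/(1/560) - 1525/259) = 1932 + (2011/(1/560) - 1525*1/259) = 1932 + (2011*560 - 1525/259) = 1932 + (1126160 - 1525/259) = 1932 + 291673915/259 = 292174303/259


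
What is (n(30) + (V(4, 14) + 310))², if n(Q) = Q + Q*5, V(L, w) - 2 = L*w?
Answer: 300304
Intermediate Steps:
V(L, w) = 2 + L*w
n(Q) = 6*Q (n(Q) = Q + 5*Q = 6*Q)
(n(30) + (V(4, 14) + 310))² = (6*30 + ((2 + 4*14) + 310))² = (180 + ((2 + 56) + 310))² = (180 + (58 + 310))² = (180 + 368)² = 548² = 300304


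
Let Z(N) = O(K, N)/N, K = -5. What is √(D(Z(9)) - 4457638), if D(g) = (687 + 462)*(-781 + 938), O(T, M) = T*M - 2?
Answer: I*√4277245 ≈ 2068.1*I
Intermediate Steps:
O(T, M) = -2 + M*T (O(T, M) = M*T - 2 = -2 + M*T)
Z(N) = (-2 - 5*N)/N (Z(N) = (-2 + N*(-5))/N = (-2 - 5*N)/N)
D(g) = 180393 (D(g) = 1149*157 = 180393)
√(D(Z(9)) - 4457638) = √(180393 - 4457638) = √(-4277245) = I*√4277245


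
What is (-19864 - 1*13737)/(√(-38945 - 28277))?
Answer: 33601*I*√67222/67222 ≈ 129.6*I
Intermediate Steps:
(-19864 - 1*13737)/(√(-38945 - 28277)) = (-19864 - 13737)/(√(-67222)) = -33601*(-I*√67222/67222) = -(-33601)*I*√67222/67222 = 33601*I*√67222/67222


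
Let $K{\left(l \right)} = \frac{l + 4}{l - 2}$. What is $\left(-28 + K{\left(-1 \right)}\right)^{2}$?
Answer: $841$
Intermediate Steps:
$K{\left(l \right)} = \frac{4 + l}{-2 + l}$
$\left(-28 + K{\left(-1 \right)}\right)^{2} = \left(-28 + \frac{4 - 1}{-2 - 1}\right)^{2} = \left(-28 + \frac{1}{-3} \cdot 3\right)^{2} = \left(-28 - 1\right)^{2} = \left(-29\right)^{2} = 841$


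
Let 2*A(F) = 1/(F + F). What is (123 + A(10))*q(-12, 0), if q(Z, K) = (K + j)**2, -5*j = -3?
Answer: 44289/1000 ≈ 44.289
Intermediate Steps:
j = 3/5 (j = -1/5*(-3) = 3/5 ≈ 0.60000)
q(Z, K) = (3/5 + K)**2 (q(Z, K) = (K + 3/5)**2 = (3/5 + K)**2)
A(F) = 1/(4*F) (A(F) = 1/(2*(F + F)) = 1/(2*((2*F))) = (1/(2*F))/2 = 1/(4*F))
(123 + A(10))*q(-12, 0) = (123 + (1/4)/10)*((3 + 5*0)**2/25) = (123 + (1/4)*(1/10))*((3 + 0)**2/25) = (123 + 1/40)*((1/25)*3**2) = 4921*((1/25)*9)/40 = (4921/40)*(9/25) = 44289/1000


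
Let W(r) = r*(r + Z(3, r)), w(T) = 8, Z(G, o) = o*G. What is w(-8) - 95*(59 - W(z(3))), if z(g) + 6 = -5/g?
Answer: 150647/9 ≈ 16739.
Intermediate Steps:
Z(G, o) = G*o
z(g) = -6 - 5/g
W(r) = 4*r**2 (W(r) = r*(r + 3*r) = r*(4*r) = 4*r**2)
w(-8) - 95*(59 - W(z(3))) = 8 - 95*(59 - 4*(-6 - 5/3)**2) = 8 - 95*(59 - 4*(-23/3)**2) = 8 - 95*(59 - 4*529/9) = 8 - 95*(59 - 1*2116/9) = 8 - 95*(59 - 2116/9) = 8 - 95*(-1585/9) = 8 + 150575/9 = 150647/9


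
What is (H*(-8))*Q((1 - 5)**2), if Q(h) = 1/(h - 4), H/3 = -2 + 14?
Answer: -24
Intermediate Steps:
H = 36 (H = 3*(-2 + 14) = 3*12 = 36)
Q(h) = 1/(-4 + h)
(H*(-8))*Q((1 - 5)**2) = (36*(-8))/(-4 + (1 - 5)**2) = -288/(-4 + (-4)**2) = -288/(-4 + 16) = -288/12 = -288*1/12 = -24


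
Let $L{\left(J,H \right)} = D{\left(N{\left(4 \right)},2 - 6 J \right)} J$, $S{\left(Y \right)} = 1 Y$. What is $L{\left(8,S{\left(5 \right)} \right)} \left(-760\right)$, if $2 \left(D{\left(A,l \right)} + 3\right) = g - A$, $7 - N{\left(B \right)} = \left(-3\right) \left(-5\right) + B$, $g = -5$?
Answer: $-3040$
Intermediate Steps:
$N{\left(B \right)} = -8 - B$ ($N{\left(B \right)} = 7 - \left(\left(-3\right) \left(-5\right) + B\right) = 7 - \left(15 + B\right) = -8 - B$)
$D{\left(A,l \right)} = - \frac{11}{2} - \frac{A}{2}$ ($D{\left(A,l \right)} = -3 + \frac{-5 - A}{2} = -3 - \left(\frac{5}{2} + \frac{A}{2}\right) = - \frac{11}{2} - \frac{A}{2}$)
$S{\left(Y \right)} = Y$
$L{\left(J,H \right)} = \frac{J}{2}$ ($L{\left(J,H \right)} = \left(- \frac{11}{2} - \frac{-8 - 4}{2}\right) J = \left(- \frac{11}{2} - -6\right) J = \left(- \frac{11}{2} + 6\right) J = \frac{J}{2}$)
$L{\left(8,S{\left(5 \right)} \right)} \left(-760\right) = \frac{1}{2} \cdot 8 \left(-760\right) = 4 \left(-760\right) = -3040$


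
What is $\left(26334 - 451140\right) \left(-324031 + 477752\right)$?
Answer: $-65301603126$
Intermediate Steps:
$\left(26334 - 451140\right) \left(-324031 + 477752\right) = \left(-424806\right) 153721 = -65301603126$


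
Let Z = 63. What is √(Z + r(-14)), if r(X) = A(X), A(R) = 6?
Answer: √69 ≈ 8.3066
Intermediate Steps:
r(X) = 6
√(Z + r(-14)) = √(63 + 6) = √69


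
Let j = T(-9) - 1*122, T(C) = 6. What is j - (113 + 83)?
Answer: -312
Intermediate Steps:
j = -116 (j = 6 - 1*122 = 6 - 122 = -116)
j - (113 + 83) = -116 - (113 + 83) = -116 - 1*196 = -116 - 196 = -312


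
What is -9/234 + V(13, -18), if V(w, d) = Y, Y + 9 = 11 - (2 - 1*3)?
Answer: 77/26 ≈ 2.9615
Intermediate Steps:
Y = 3 (Y = -9 + (11 - (2 - 1*3)) = -9 + (11 - (2 - 3)) = -9 + (11 - 1*(-1)) = -9 + (11 + 1) = -9 + 12 = 3)
V(w, d) = 3
-9/234 + V(13, -18) = -9/234 + 3 = -9*1/234 + 3 = -1/26 + 3 = 77/26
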